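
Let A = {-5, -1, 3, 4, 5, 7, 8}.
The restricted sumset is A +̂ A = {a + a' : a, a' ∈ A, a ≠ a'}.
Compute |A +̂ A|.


Restricted sumset: A +̂ A = {a + a' : a ∈ A, a' ∈ A, a ≠ a'}.
Equivalently, take A + A and drop any sum 2a that is achievable ONLY as a + a for a ∈ A (i.e. sums representable only with equal summands).
Enumerate pairs (a, a') with a < a' (symmetric, so each unordered pair gives one sum; this covers all a ≠ a'):
  -5 + -1 = -6
  -5 + 3 = -2
  -5 + 4 = -1
  -5 + 5 = 0
  -5 + 7 = 2
  -5 + 8 = 3
  -1 + 3 = 2
  -1 + 4 = 3
  -1 + 5 = 4
  -1 + 7 = 6
  -1 + 8 = 7
  3 + 4 = 7
  3 + 5 = 8
  3 + 7 = 10
  3 + 8 = 11
  4 + 5 = 9
  4 + 7 = 11
  4 + 8 = 12
  5 + 7 = 12
  5 + 8 = 13
  7 + 8 = 15
Collected distinct sums: {-6, -2, -1, 0, 2, 3, 4, 6, 7, 8, 9, 10, 11, 12, 13, 15}
|A +̂ A| = 16
(Reference bound: |A +̂ A| ≥ 2|A| - 3 for |A| ≥ 2, with |A| = 7 giving ≥ 11.)

|A +̂ A| = 16


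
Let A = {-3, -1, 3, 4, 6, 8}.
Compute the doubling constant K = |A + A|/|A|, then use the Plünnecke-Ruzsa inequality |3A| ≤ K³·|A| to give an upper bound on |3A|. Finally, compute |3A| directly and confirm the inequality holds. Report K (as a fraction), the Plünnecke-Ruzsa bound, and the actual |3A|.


|A| = 6.
Step 1: Compute A + A by enumerating all 36 pairs.
A + A = {-6, -4, -2, 0, 1, 2, 3, 5, 6, 7, 8, 9, 10, 11, 12, 14, 16}, so |A + A| = 17.
Step 2: Doubling constant K = |A + A|/|A| = 17/6 = 17/6 ≈ 2.8333.
Step 3: Plünnecke-Ruzsa gives |3A| ≤ K³·|A| = (2.8333)³ · 6 ≈ 136.4722.
Step 4: Compute 3A = A + A + A directly by enumerating all triples (a,b,c) ∈ A³; |3A| = 29.
Step 5: Check 29 ≤ 136.4722? Yes ✓.

K = 17/6, Plünnecke-Ruzsa bound K³|A| ≈ 136.4722, |3A| = 29, inequality holds.


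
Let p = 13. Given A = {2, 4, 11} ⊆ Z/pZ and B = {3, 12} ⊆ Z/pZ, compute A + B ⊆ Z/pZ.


Work in Z/13Z: reduce every sum a + b modulo 13.
Enumerate all 6 pairs:
a = 2: 2+3=5, 2+12=1
a = 4: 4+3=7, 4+12=3
a = 11: 11+3=1, 11+12=10
Distinct residues collected: {1, 3, 5, 7, 10}
|A + B| = 5 (out of 13 total residues).

A + B = {1, 3, 5, 7, 10}


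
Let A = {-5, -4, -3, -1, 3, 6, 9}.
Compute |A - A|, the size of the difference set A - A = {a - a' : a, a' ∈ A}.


A - A = {a - a' : a, a' ∈ A}; |A| = 7.
Bounds: 2|A|-1 ≤ |A - A| ≤ |A|² - |A| + 1, i.e. 13 ≤ |A - A| ≤ 43.
Note: 0 ∈ A - A always (from a - a). The set is symmetric: if d ∈ A - A then -d ∈ A - A.
Enumerate nonzero differences d = a - a' with a > a' (then include -d):
Positive differences: {1, 2, 3, 4, 6, 7, 8, 9, 10, 11, 12, 13, 14}
Full difference set: {0} ∪ (positive diffs) ∪ (negative diffs).
|A - A| = 1 + 2·13 = 27 (matches direct enumeration: 27).

|A - A| = 27


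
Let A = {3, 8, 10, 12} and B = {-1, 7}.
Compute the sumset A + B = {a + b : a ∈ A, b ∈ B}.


A + B = {a + b : a ∈ A, b ∈ B}.
Enumerate all |A|·|B| = 4·2 = 8 pairs (a, b) and collect distinct sums.
a = 3: 3+-1=2, 3+7=10
a = 8: 8+-1=7, 8+7=15
a = 10: 10+-1=9, 10+7=17
a = 12: 12+-1=11, 12+7=19
Collecting distinct sums: A + B = {2, 7, 9, 10, 11, 15, 17, 19}
|A + B| = 8

A + B = {2, 7, 9, 10, 11, 15, 17, 19}


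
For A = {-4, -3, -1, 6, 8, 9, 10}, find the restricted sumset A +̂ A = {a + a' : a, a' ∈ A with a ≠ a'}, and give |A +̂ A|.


Restricted sumset: A +̂ A = {a + a' : a ∈ A, a' ∈ A, a ≠ a'}.
Equivalently, take A + A and drop any sum 2a that is achievable ONLY as a + a for a ∈ A (i.e. sums representable only with equal summands).
Enumerate pairs (a, a') with a < a' (symmetric, so each unordered pair gives one sum; this covers all a ≠ a'):
  -4 + -3 = -7
  -4 + -1 = -5
  -4 + 6 = 2
  -4 + 8 = 4
  -4 + 9 = 5
  -4 + 10 = 6
  -3 + -1 = -4
  -3 + 6 = 3
  -3 + 8 = 5
  -3 + 9 = 6
  -3 + 10 = 7
  -1 + 6 = 5
  -1 + 8 = 7
  -1 + 9 = 8
  -1 + 10 = 9
  6 + 8 = 14
  6 + 9 = 15
  6 + 10 = 16
  8 + 9 = 17
  8 + 10 = 18
  9 + 10 = 19
Collected distinct sums: {-7, -5, -4, 2, 3, 4, 5, 6, 7, 8, 9, 14, 15, 16, 17, 18, 19}
|A +̂ A| = 17
(Reference bound: |A +̂ A| ≥ 2|A| - 3 for |A| ≥ 2, with |A| = 7 giving ≥ 11.)

|A +̂ A| = 17


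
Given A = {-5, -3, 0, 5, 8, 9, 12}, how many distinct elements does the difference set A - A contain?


A - A = {a - a' : a, a' ∈ A}; |A| = 7.
Bounds: 2|A|-1 ≤ |A - A| ≤ |A|² - |A| + 1, i.e. 13 ≤ |A - A| ≤ 43.
Note: 0 ∈ A - A always (from a - a). The set is symmetric: if d ∈ A - A then -d ∈ A - A.
Enumerate nonzero differences d = a - a' with a > a' (then include -d):
Positive differences: {1, 2, 3, 4, 5, 7, 8, 9, 10, 11, 12, 13, 14, 15, 17}
Full difference set: {0} ∪ (positive diffs) ∪ (negative diffs).
|A - A| = 1 + 2·15 = 31 (matches direct enumeration: 31).

|A - A| = 31


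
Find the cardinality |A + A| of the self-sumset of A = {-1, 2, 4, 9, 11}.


A + A = {a + a' : a, a' ∈ A}; |A| = 5.
General bounds: 2|A| - 1 ≤ |A + A| ≤ |A|(|A|+1)/2, i.e. 9 ≤ |A + A| ≤ 15.
Lower bound 2|A|-1 is attained iff A is an arithmetic progression.
Enumerate sums a + a' for a ≤ a' (symmetric, so this suffices):
a = -1: -1+-1=-2, -1+2=1, -1+4=3, -1+9=8, -1+11=10
a = 2: 2+2=4, 2+4=6, 2+9=11, 2+11=13
a = 4: 4+4=8, 4+9=13, 4+11=15
a = 9: 9+9=18, 9+11=20
a = 11: 11+11=22
Distinct sums: {-2, 1, 3, 4, 6, 8, 10, 11, 13, 15, 18, 20, 22}
|A + A| = 13

|A + A| = 13


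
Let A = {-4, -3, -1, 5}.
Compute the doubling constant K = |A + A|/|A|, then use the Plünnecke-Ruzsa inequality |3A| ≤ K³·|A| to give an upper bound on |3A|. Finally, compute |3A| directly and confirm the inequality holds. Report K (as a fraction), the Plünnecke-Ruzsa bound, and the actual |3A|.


|A| = 4.
Step 1: Compute A + A by enumerating all 16 pairs.
A + A = {-8, -7, -6, -5, -4, -2, 1, 2, 4, 10}, so |A + A| = 10.
Step 2: Doubling constant K = |A + A|/|A| = 10/4 = 10/4 ≈ 2.5000.
Step 3: Plünnecke-Ruzsa gives |3A| ≤ K³·|A| = (2.5000)³ · 4 ≈ 62.5000.
Step 4: Compute 3A = A + A + A directly by enumerating all triples (a,b,c) ∈ A³; |3A| = 18.
Step 5: Check 18 ≤ 62.5000? Yes ✓.

K = 10/4, Plünnecke-Ruzsa bound K³|A| ≈ 62.5000, |3A| = 18, inequality holds.


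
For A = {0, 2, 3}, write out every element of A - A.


A - A = {a - a' : a, a' ∈ A}.
Compute a - a' for each ordered pair (a, a'):
a = 0: 0-0=0, 0-2=-2, 0-3=-3
a = 2: 2-0=2, 2-2=0, 2-3=-1
a = 3: 3-0=3, 3-2=1, 3-3=0
Collecting distinct values (and noting 0 appears from a-a):
A - A = {-3, -2, -1, 0, 1, 2, 3}
|A - A| = 7

A - A = {-3, -2, -1, 0, 1, 2, 3}


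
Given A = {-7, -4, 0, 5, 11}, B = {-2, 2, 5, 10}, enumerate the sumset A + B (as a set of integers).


A + B = {a + b : a ∈ A, b ∈ B}.
Enumerate all |A|·|B| = 5·4 = 20 pairs (a, b) and collect distinct sums.
a = -7: -7+-2=-9, -7+2=-5, -7+5=-2, -7+10=3
a = -4: -4+-2=-6, -4+2=-2, -4+5=1, -4+10=6
a = 0: 0+-2=-2, 0+2=2, 0+5=5, 0+10=10
a = 5: 5+-2=3, 5+2=7, 5+5=10, 5+10=15
a = 11: 11+-2=9, 11+2=13, 11+5=16, 11+10=21
Collecting distinct sums: A + B = {-9, -6, -5, -2, 1, 2, 3, 5, 6, 7, 9, 10, 13, 15, 16, 21}
|A + B| = 16

A + B = {-9, -6, -5, -2, 1, 2, 3, 5, 6, 7, 9, 10, 13, 15, 16, 21}


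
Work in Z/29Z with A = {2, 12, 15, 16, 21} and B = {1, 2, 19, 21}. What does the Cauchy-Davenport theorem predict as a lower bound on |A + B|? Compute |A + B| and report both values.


Cauchy-Davenport: |A + B| ≥ min(p, |A| + |B| - 1) for A, B nonempty in Z/pZ.
|A| = 5, |B| = 4, p = 29.
CD lower bound = min(29, 5 + 4 - 1) = min(29, 8) = 8.
Compute A + B mod 29 directly:
a = 2: 2+1=3, 2+2=4, 2+19=21, 2+21=23
a = 12: 12+1=13, 12+2=14, 12+19=2, 12+21=4
a = 15: 15+1=16, 15+2=17, 15+19=5, 15+21=7
a = 16: 16+1=17, 16+2=18, 16+19=6, 16+21=8
a = 21: 21+1=22, 21+2=23, 21+19=11, 21+21=13
A + B = {2, 3, 4, 5, 6, 7, 8, 11, 13, 14, 16, 17, 18, 21, 22, 23}, so |A + B| = 16.
Verify: 16 ≥ 8? Yes ✓.

CD lower bound = 8, actual |A + B| = 16.


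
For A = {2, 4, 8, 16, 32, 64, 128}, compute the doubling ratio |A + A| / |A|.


|A| = 7.
Compute A + A by enumerating all 49 pairs.
A + A = {4, 6, 8, 10, 12, 16, 18, 20, 24, 32, 34, 36, 40, 48, 64, 66, 68, 72, 80, 96, 128, 130, 132, 136, 144, 160, 192, 256}, so |A + A| = 28.
K = |A + A| / |A| = 28/7 = 4/1 ≈ 4.0000.
Reference: AP of size 7 gives K = 13/7 ≈ 1.8571; a fully generic set of size 7 gives K ≈ 4.0000.

|A| = 7, |A + A| = 28, K = 28/7 = 4/1.


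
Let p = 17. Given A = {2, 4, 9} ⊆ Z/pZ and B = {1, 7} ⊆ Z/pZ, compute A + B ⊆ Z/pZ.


Work in Z/17Z: reduce every sum a + b modulo 17.
Enumerate all 6 pairs:
a = 2: 2+1=3, 2+7=9
a = 4: 4+1=5, 4+7=11
a = 9: 9+1=10, 9+7=16
Distinct residues collected: {3, 5, 9, 10, 11, 16}
|A + B| = 6 (out of 17 total residues).

A + B = {3, 5, 9, 10, 11, 16}


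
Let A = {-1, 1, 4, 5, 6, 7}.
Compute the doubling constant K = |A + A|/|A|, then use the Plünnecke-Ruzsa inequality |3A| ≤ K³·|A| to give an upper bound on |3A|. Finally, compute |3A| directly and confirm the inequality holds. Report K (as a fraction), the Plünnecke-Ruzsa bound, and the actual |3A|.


|A| = 6.
Step 1: Compute A + A by enumerating all 36 pairs.
A + A = {-2, 0, 2, 3, 4, 5, 6, 7, 8, 9, 10, 11, 12, 13, 14}, so |A + A| = 15.
Step 2: Doubling constant K = |A + A|/|A| = 15/6 = 15/6 ≈ 2.5000.
Step 3: Plünnecke-Ruzsa gives |3A| ≤ K³·|A| = (2.5000)³ · 6 ≈ 93.7500.
Step 4: Compute 3A = A + A + A directly by enumerating all triples (a,b,c) ∈ A³; |3A| = 23.
Step 5: Check 23 ≤ 93.7500? Yes ✓.

K = 15/6, Plünnecke-Ruzsa bound K³|A| ≈ 93.7500, |3A| = 23, inequality holds.


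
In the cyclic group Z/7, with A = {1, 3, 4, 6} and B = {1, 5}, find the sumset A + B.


Work in Z/7Z: reduce every sum a + b modulo 7.
Enumerate all 8 pairs:
a = 1: 1+1=2, 1+5=6
a = 3: 3+1=4, 3+5=1
a = 4: 4+1=5, 4+5=2
a = 6: 6+1=0, 6+5=4
Distinct residues collected: {0, 1, 2, 4, 5, 6}
|A + B| = 6 (out of 7 total residues).

A + B = {0, 1, 2, 4, 5, 6}


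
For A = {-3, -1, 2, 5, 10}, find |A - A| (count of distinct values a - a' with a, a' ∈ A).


A - A = {a - a' : a, a' ∈ A}; |A| = 5.
Bounds: 2|A|-1 ≤ |A - A| ≤ |A|² - |A| + 1, i.e. 9 ≤ |A - A| ≤ 21.
Note: 0 ∈ A - A always (from a - a). The set is symmetric: if d ∈ A - A then -d ∈ A - A.
Enumerate nonzero differences d = a - a' with a > a' (then include -d):
Positive differences: {2, 3, 5, 6, 8, 11, 13}
Full difference set: {0} ∪ (positive diffs) ∪ (negative diffs).
|A - A| = 1 + 2·7 = 15 (matches direct enumeration: 15).

|A - A| = 15


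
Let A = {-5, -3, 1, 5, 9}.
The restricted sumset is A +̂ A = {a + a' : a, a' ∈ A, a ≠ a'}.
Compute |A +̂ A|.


Restricted sumset: A +̂ A = {a + a' : a ∈ A, a' ∈ A, a ≠ a'}.
Equivalently, take A + A and drop any sum 2a that is achievable ONLY as a + a for a ∈ A (i.e. sums representable only with equal summands).
Enumerate pairs (a, a') with a < a' (symmetric, so each unordered pair gives one sum; this covers all a ≠ a'):
  -5 + -3 = -8
  -5 + 1 = -4
  -5 + 5 = 0
  -5 + 9 = 4
  -3 + 1 = -2
  -3 + 5 = 2
  -3 + 9 = 6
  1 + 5 = 6
  1 + 9 = 10
  5 + 9 = 14
Collected distinct sums: {-8, -4, -2, 0, 2, 4, 6, 10, 14}
|A +̂ A| = 9
(Reference bound: |A +̂ A| ≥ 2|A| - 3 for |A| ≥ 2, with |A| = 5 giving ≥ 7.)

|A +̂ A| = 9


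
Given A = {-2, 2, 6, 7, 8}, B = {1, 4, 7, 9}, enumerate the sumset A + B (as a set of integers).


A + B = {a + b : a ∈ A, b ∈ B}.
Enumerate all |A|·|B| = 5·4 = 20 pairs (a, b) and collect distinct sums.
a = -2: -2+1=-1, -2+4=2, -2+7=5, -2+9=7
a = 2: 2+1=3, 2+4=6, 2+7=9, 2+9=11
a = 6: 6+1=7, 6+4=10, 6+7=13, 6+9=15
a = 7: 7+1=8, 7+4=11, 7+7=14, 7+9=16
a = 8: 8+1=9, 8+4=12, 8+7=15, 8+9=17
Collecting distinct sums: A + B = {-1, 2, 3, 5, 6, 7, 8, 9, 10, 11, 12, 13, 14, 15, 16, 17}
|A + B| = 16

A + B = {-1, 2, 3, 5, 6, 7, 8, 9, 10, 11, 12, 13, 14, 15, 16, 17}


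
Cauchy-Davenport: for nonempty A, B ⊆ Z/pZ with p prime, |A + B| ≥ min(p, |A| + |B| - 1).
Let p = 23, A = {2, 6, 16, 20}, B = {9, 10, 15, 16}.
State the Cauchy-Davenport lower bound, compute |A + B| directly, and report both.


Cauchy-Davenport: |A + B| ≥ min(p, |A| + |B| - 1) for A, B nonempty in Z/pZ.
|A| = 4, |B| = 4, p = 23.
CD lower bound = min(23, 4 + 4 - 1) = min(23, 7) = 7.
Compute A + B mod 23 directly:
a = 2: 2+9=11, 2+10=12, 2+15=17, 2+16=18
a = 6: 6+9=15, 6+10=16, 6+15=21, 6+16=22
a = 16: 16+9=2, 16+10=3, 16+15=8, 16+16=9
a = 20: 20+9=6, 20+10=7, 20+15=12, 20+16=13
A + B = {2, 3, 6, 7, 8, 9, 11, 12, 13, 15, 16, 17, 18, 21, 22}, so |A + B| = 15.
Verify: 15 ≥ 7? Yes ✓.

CD lower bound = 7, actual |A + B| = 15.


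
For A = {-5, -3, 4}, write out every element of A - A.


A - A = {a - a' : a, a' ∈ A}.
Compute a - a' for each ordered pair (a, a'):
a = -5: -5--5=0, -5--3=-2, -5-4=-9
a = -3: -3--5=2, -3--3=0, -3-4=-7
a = 4: 4--5=9, 4--3=7, 4-4=0
Collecting distinct values (and noting 0 appears from a-a):
A - A = {-9, -7, -2, 0, 2, 7, 9}
|A - A| = 7

A - A = {-9, -7, -2, 0, 2, 7, 9}


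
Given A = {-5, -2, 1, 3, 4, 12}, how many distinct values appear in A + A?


A + A = {a + a' : a, a' ∈ A}; |A| = 6.
General bounds: 2|A| - 1 ≤ |A + A| ≤ |A|(|A|+1)/2, i.e. 11 ≤ |A + A| ≤ 21.
Lower bound 2|A|-1 is attained iff A is an arithmetic progression.
Enumerate sums a + a' for a ≤ a' (symmetric, so this suffices):
a = -5: -5+-5=-10, -5+-2=-7, -5+1=-4, -5+3=-2, -5+4=-1, -5+12=7
a = -2: -2+-2=-4, -2+1=-1, -2+3=1, -2+4=2, -2+12=10
a = 1: 1+1=2, 1+3=4, 1+4=5, 1+12=13
a = 3: 3+3=6, 3+4=7, 3+12=15
a = 4: 4+4=8, 4+12=16
a = 12: 12+12=24
Distinct sums: {-10, -7, -4, -2, -1, 1, 2, 4, 5, 6, 7, 8, 10, 13, 15, 16, 24}
|A + A| = 17

|A + A| = 17


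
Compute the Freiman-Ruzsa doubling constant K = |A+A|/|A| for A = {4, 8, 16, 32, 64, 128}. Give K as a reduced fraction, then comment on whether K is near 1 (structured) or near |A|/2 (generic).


|A| = 6.
Compute A + A by enumerating all 36 pairs.
A + A = {8, 12, 16, 20, 24, 32, 36, 40, 48, 64, 68, 72, 80, 96, 128, 132, 136, 144, 160, 192, 256}, so |A + A| = 21.
K = |A + A| / |A| = 21/6 = 7/2 ≈ 3.5000.
Reference: AP of size 6 gives K = 11/6 ≈ 1.8333; a fully generic set of size 6 gives K ≈ 3.5000.

|A| = 6, |A + A| = 21, K = 21/6 = 7/2.


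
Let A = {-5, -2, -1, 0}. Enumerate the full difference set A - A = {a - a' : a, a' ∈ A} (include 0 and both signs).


A - A = {a - a' : a, a' ∈ A}.
Compute a - a' for each ordered pair (a, a'):
a = -5: -5--5=0, -5--2=-3, -5--1=-4, -5-0=-5
a = -2: -2--5=3, -2--2=0, -2--1=-1, -2-0=-2
a = -1: -1--5=4, -1--2=1, -1--1=0, -1-0=-1
a = 0: 0--5=5, 0--2=2, 0--1=1, 0-0=0
Collecting distinct values (and noting 0 appears from a-a):
A - A = {-5, -4, -3, -2, -1, 0, 1, 2, 3, 4, 5}
|A - A| = 11

A - A = {-5, -4, -3, -2, -1, 0, 1, 2, 3, 4, 5}


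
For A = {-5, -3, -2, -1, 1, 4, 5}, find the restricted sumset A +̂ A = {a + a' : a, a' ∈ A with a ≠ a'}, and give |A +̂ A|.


Restricted sumset: A +̂ A = {a + a' : a ∈ A, a' ∈ A, a ≠ a'}.
Equivalently, take A + A and drop any sum 2a that is achievable ONLY as a + a for a ∈ A (i.e. sums representable only with equal summands).
Enumerate pairs (a, a') with a < a' (symmetric, so each unordered pair gives one sum; this covers all a ≠ a'):
  -5 + -3 = -8
  -5 + -2 = -7
  -5 + -1 = -6
  -5 + 1 = -4
  -5 + 4 = -1
  -5 + 5 = 0
  -3 + -2 = -5
  -3 + -1 = -4
  -3 + 1 = -2
  -3 + 4 = 1
  -3 + 5 = 2
  -2 + -1 = -3
  -2 + 1 = -1
  -2 + 4 = 2
  -2 + 5 = 3
  -1 + 1 = 0
  -1 + 4 = 3
  -1 + 5 = 4
  1 + 4 = 5
  1 + 5 = 6
  4 + 5 = 9
Collected distinct sums: {-8, -7, -6, -5, -4, -3, -2, -1, 0, 1, 2, 3, 4, 5, 6, 9}
|A +̂ A| = 16
(Reference bound: |A +̂ A| ≥ 2|A| - 3 for |A| ≥ 2, with |A| = 7 giving ≥ 11.)

|A +̂ A| = 16


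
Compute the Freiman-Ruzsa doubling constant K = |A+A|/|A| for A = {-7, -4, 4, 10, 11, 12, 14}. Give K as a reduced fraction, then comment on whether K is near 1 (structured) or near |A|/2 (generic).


|A| = 7.
Compute A + A by enumerating all 49 pairs.
A + A = {-14, -11, -8, -3, 0, 3, 4, 5, 6, 7, 8, 10, 14, 15, 16, 18, 20, 21, 22, 23, 24, 25, 26, 28}, so |A + A| = 24.
K = |A + A| / |A| = 24/7 (already in lowest terms) ≈ 3.4286.
Reference: AP of size 7 gives K = 13/7 ≈ 1.8571; a fully generic set of size 7 gives K ≈ 4.0000.

|A| = 7, |A + A| = 24, K = 24/7.


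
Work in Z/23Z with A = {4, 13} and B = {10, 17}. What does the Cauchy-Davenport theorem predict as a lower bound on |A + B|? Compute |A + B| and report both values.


Cauchy-Davenport: |A + B| ≥ min(p, |A| + |B| - 1) for A, B nonempty in Z/pZ.
|A| = 2, |B| = 2, p = 23.
CD lower bound = min(23, 2 + 2 - 1) = min(23, 3) = 3.
Compute A + B mod 23 directly:
a = 4: 4+10=14, 4+17=21
a = 13: 13+10=0, 13+17=7
A + B = {0, 7, 14, 21}, so |A + B| = 4.
Verify: 4 ≥ 3? Yes ✓.

CD lower bound = 3, actual |A + B| = 4.


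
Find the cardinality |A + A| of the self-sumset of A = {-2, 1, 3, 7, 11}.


A + A = {a + a' : a, a' ∈ A}; |A| = 5.
General bounds: 2|A| - 1 ≤ |A + A| ≤ |A|(|A|+1)/2, i.e. 9 ≤ |A + A| ≤ 15.
Lower bound 2|A|-1 is attained iff A is an arithmetic progression.
Enumerate sums a + a' for a ≤ a' (symmetric, so this suffices):
a = -2: -2+-2=-4, -2+1=-1, -2+3=1, -2+7=5, -2+11=9
a = 1: 1+1=2, 1+3=4, 1+7=8, 1+11=12
a = 3: 3+3=6, 3+7=10, 3+11=14
a = 7: 7+7=14, 7+11=18
a = 11: 11+11=22
Distinct sums: {-4, -1, 1, 2, 4, 5, 6, 8, 9, 10, 12, 14, 18, 22}
|A + A| = 14

|A + A| = 14


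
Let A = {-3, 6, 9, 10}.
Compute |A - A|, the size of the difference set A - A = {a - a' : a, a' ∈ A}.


A - A = {a - a' : a, a' ∈ A}; |A| = 4.
Bounds: 2|A|-1 ≤ |A - A| ≤ |A|² - |A| + 1, i.e. 7 ≤ |A - A| ≤ 13.
Note: 0 ∈ A - A always (from a - a). The set is symmetric: if d ∈ A - A then -d ∈ A - A.
Enumerate nonzero differences d = a - a' with a > a' (then include -d):
Positive differences: {1, 3, 4, 9, 12, 13}
Full difference set: {0} ∪ (positive diffs) ∪ (negative diffs).
|A - A| = 1 + 2·6 = 13 (matches direct enumeration: 13).

|A - A| = 13


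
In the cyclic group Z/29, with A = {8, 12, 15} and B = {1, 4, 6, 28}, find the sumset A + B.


Work in Z/29Z: reduce every sum a + b modulo 29.
Enumerate all 12 pairs:
a = 8: 8+1=9, 8+4=12, 8+6=14, 8+28=7
a = 12: 12+1=13, 12+4=16, 12+6=18, 12+28=11
a = 15: 15+1=16, 15+4=19, 15+6=21, 15+28=14
Distinct residues collected: {7, 9, 11, 12, 13, 14, 16, 18, 19, 21}
|A + B| = 10 (out of 29 total residues).

A + B = {7, 9, 11, 12, 13, 14, 16, 18, 19, 21}


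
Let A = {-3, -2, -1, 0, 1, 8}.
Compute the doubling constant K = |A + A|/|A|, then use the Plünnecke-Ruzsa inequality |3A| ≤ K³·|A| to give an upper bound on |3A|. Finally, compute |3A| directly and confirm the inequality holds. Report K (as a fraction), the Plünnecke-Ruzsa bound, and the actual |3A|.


|A| = 6.
Step 1: Compute A + A by enumerating all 36 pairs.
A + A = {-6, -5, -4, -3, -2, -1, 0, 1, 2, 5, 6, 7, 8, 9, 16}, so |A + A| = 15.
Step 2: Doubling constant K = |A + A|/|A| = 15/6 = 15/6 ≈ 2.5000.
Step 3: Plünnecke-Ruzsa gives |3A| ≤ K³·|A| = (2.5000)³ · 6 ≈ 93.7500.
Step 4: Compute 3A = A + A + A directly by enumerating all triples (a,b,c) ∈ A³; |3A| = 26.
Step 5: Check 26 ≤ 93.7500? Yes ✓.

K = 15/6, Plünnecke-Ruzsa bound K³|A| ≈ 93.7500, |3A| = 26, inequality holds.


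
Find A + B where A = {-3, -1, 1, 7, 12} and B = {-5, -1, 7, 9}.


A + B = {a + b : a ∈ A, b ∈ B}.
Enumerate all |A|·|B| = 5·4 = 20 pairs (a, b) and collect distinct sums.
a = -3: -3+-5=-8, -3+-1=-4, -3+7=4, -3+9=6
a = -1: -1+-5=-6, -1+-1=-2, -1+7=6, -1+9=8
a = 1: 1+-5=-4, 1+-1=0, 1+7=8, 1+9=10
a = 7: 7+-5=2, 7+-1=6, 7+7=14, 7+9=16
a = 12: 12+-5=7, 12+-1=11, 12+7=19, 12+9=21
Collecting distinct sums: A + B = {-8, -6, -4, -2, 0, 2, 4, 6, 7, 8, 10, 11, 14, 16, 19, 21}
|A + B| = 16

A + B = {-8, -6, -4, -2, 0, 2, 4, 6, 7, 8, 10, 11, 14, 16, 19, 21}


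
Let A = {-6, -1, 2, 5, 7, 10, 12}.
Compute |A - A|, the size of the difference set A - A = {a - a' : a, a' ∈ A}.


A - A = {a - a' : a, a' ∈ A}; |A| = 7.
Bounds: 2|A|-1 ≤ |A - A| ≤ |A|² - |A| + 1, i.e. 13 ≤ |A - A| ≤ 43.
Note: 0 ∈ A - A always (from a - a). The set is symmetric: if d ∈ A - A then -d ∈ A - A.
Enumerate nonzero differences d = a - a' with a > a' (then include -d):
Positive differences: {2, 3, 5, 6, 7, 8, 10, 11, 13, 16, 18}
Full difference set: {0} ∪ (positive diffs) ∪ (negative diffs).
|A - A| = 1 + 2·11 = 23 (matches direct enumeration: 23).

|A - A| = 23


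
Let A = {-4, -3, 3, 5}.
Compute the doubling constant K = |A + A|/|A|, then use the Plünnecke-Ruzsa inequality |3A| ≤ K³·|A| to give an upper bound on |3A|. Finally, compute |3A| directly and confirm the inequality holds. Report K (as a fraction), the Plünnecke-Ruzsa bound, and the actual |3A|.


|A| = 4.
Step 1: Compute A + A by enumerating all 16 pairs.
A + A = {-8, -7, -6, -1, 0, 1, 2, 6, 8, 10}, so |A + A| = 10.
Step 2: Doubling constant K = |A + A|/|A| = 10/4 = 10/4 ≈ 2.5000.
Step 3: Plünnecke-Ruzsa gives |3A| ≤ K³·|A| = (2.5000)³ · 4 ≈ 62.5000.
Step 4: Compute 3A = A + A + A directly by enumerating all triples (a,b,c) ∈ A³; |3A| = 19.
Step 5: Check 19 ≤ 62.5000? Yes ✓.

K = 10/4, Plünnecke-Ruzsa bound K³|A| ≈ 62.5000, |3A| = 19, inequality holds.


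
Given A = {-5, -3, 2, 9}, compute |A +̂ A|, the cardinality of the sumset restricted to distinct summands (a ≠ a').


Restricted sumset: A +̂ A = {a + a' : a ∈ A, a' ∈ A, a ≠ a'}.
Equivalently, take A + A and drop any sum 2a that is achievable ONLY as a + a for a ∈ A (i.e. sums representable only with equal summands).
Enumerate pairs (a, a') with a < a' (symmetric, so each unordered pair gives one sum; this covers all a ≠ a'):
  -5 + -3 = -8
  -5 + 2 = -3
  -5 + 9 = 4
  -3 + 2 = -1
  -3 + 9 = 6
  2 + 9 = 11
Collected distinct sums: {-8, -3, -1, 4, 6, 11}
|A +̂ A| = 6
(Reference bound: |A +̂ A| ≥ 2|A| - 3 for |A| ≥ 2, with |A| = 4 giving ≥ 5.)

|A +̂ A| = 6


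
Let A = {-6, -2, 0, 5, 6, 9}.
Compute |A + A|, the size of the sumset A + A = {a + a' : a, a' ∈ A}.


A + A = {a + a' : a, a' ∈ A}; |A| = 6.
General bounds: 2|A| - 1 ≤ |A + A| ≤ |A|(|A|+1)/2, i.e. 11 ≤ |A + A| ≤ 21.
Lower bound 2|A|-1 is attained iff A is an arithmetic progression.
Enumerate sums a + a' for a ≤ a' (symmetric, so this suffices):
a = -6: -6+-6=-12, -6+-2=-8, -6+0=-6, -6+5=-1, -6+6=0, -6+9=3
a = -2: -2+-2=-4, -2+0=-2, -2+5=3, -2+6=4, -2+9=7
a = 0: 0+0=0, 0+5=5, 0+6=6, 0+9=9
a = 5: 5+5=10, 5+6=11, 5+9=14
a = 6: 6+6=12, 6+9=15
a = 9: 9+9=18
Distinct sums: {-12, -8, -6, -4, -2, -1, 0, 3, 4, 5, 6, 7, 9, 10, 11, 12, 14, 15, 18}
|A + A| = 19

|A + A| = 19


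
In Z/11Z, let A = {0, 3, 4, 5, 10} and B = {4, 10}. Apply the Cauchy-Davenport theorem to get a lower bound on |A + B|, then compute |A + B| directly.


Cauchy-Davenport: |A + B| ≥ min(p, |A| + |B| - 1) for A, B nonempty in Z/pZ.
|A| = 5, |B| = 2, p = 11.
CD lower bound = min(11, 5 + 2 - 1) = min(11, 6) = 6.
Compute A + B mod 11 directly:
a = 0: 0+4=4, 0+10=10
a = 3: 3+4=7, 3+10=2
a = 4: 4+4=8, 4+10=3
a = 5: 5+4=9, 5+10=4
a = 10: 10+4=3, 10+10=9
A + B = {2, 3, 4, 7, 8, 9, 10}, so |A + B| = 7.
Verify: 7 ≥ 6? Yes ✓.

CD lower bound = 6, actual |A + B| = 7.


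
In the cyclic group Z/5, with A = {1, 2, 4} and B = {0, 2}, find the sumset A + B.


Work in Z/5Z: reduce every sum a + b modulo 5.
Enumerate all 6 pairs:
a = 1: 1+0=1, 1+2=3
a = 2: 2+0=2, 2+2=4
a = 4: 4+0=4, 4+2=1
Distinct residues collected: {1, 2, 3, 4}
|A + B| = 4 (out of 5 total residues).

A + B = {1, 2, 3, 4}


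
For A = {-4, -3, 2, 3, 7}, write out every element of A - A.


A - A = {a - a' : a, a' ∈ A}.
Compute a - a' for each ordered pair (a, a'):
a = -4: -4--4=0, -4--3=-1, -4-2=-6, -4-3=-7, -4-7=-11
a = -3: -3--4=1, -3--3=0, -3-2=-5, -3-3=-6, -3-7=-10
a = 2: 2--4=6, 2--3=5, 2-2=0, 2-3=-1, 2-7=-5
a = 3: 3--4=7, 3--3=6, 3-2=1, 3-3=0, 3-7=-4
a = 7: 7--4=11, 7--3=10, 7-2=5, 7-3=4, 7-7=0
Collecting distinct values (and noting 0 appears from a-a):
A - A = {-11, -10, -7, -6, -5, -4, -1, 0, 1, 4, 5, 6, 7, 10, 11}
|A - A| = 15

A - A = {-11, -10, -7, -6, -5, -4, -1, 0, 1, 4, 5, 6, 7, 10, 11}


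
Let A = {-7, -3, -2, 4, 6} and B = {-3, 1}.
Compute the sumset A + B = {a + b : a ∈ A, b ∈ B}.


A + B = {a + b : a ∈ A, b ∈ B}.
Enumerate all |A|·|B| = 5·2 = 10 pairs (a, b) and collect distinct sums.
a = -7: -7+-3=-10, -7+1=-6
a = -3: -3+-3=-6, -3+1=-2
a = -2: -2+-3=-5, -2+1=-1
a = 4: 4+-3=1, 4+1=5
a = 6: 6+-3=3, 6+1=7
Collecting distinct sums: A + B = {-10, -6, -5, -2, -1, 1, 3, 5, 7}
|A + B| = 9

A + B = {-10, -6, -5, -2, -1, 1, 3, 5, 7}


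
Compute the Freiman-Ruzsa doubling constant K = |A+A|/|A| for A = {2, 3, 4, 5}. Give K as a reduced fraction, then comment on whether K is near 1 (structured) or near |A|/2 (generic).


|A| = 4.
Compute A + A by enumerating all 16 pairs.
A + A = {4, 5, 6, 7, 8, 9, 10}, so |A + A| = 7.
K = |A + A| / |A| = 7/4 (already in lowest terms) ≈ 1.7500.
Reference: AP of size 4 gives K = 7/4 ≈ 1.7500; a fully generic set of size 4 gives K ≈ 2.5000.

|A| = 4, |A + A| = 7, K = 7/4.


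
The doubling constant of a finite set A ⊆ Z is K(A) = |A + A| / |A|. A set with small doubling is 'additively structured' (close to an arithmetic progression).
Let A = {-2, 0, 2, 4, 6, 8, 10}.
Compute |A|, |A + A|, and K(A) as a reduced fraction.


|A| = 7.
Compute A + A by enumerating all 49 pairs.
A + A = {-4, -2, 0, 2, 4, 6, 8, 10, 12, 14, 16, 18, 20}, so |A + A| = 13.
K = |A + A| / |A| = 13/7 (already in lowest terms) ≈ 1.8571.
Reference: AP of size 7 gives K = 13/7 ≈ 1.8571; a fully generic set of size 7 gives K ≈ 4.0000.

|A| = 7, |A + A| = 13, K = 13/7.


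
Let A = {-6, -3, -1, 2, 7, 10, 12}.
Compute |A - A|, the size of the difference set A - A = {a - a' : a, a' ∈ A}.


A - A = {a - a' : a, a' ∈ A}; |A| = 7.
Bounds: 2|A|-1 ≤ |A - A| ≤ |A|² - |A| + 1, i.e. 13 ≤ |A - A| ≤ 43.
Note: 0 ∈ A - A always (from a - a). The set is symmetric: if d ∈ A - A then -d ∈ A - A.
Enumerate nonzero differences d = a - a' with a > a' (then include -d):
Positive differences: {2, 3, 5, 8, 10, 11, 13, 15, 16, 18}
Full difference set: {0} ∪ (positive diffs) ∪ (negative diffs).
|A - A| = 1 + 2·10 = 21 (matches direct enumeration: 21).

|A - A| = 21


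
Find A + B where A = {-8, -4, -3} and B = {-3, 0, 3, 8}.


A + B = {a + b : a ∈ A, b ∈ B}.
Enumerate all |A|·|B| = 3·4 = 12 pairs (a, b) and collect distinct sums.
a = -8: -8+-3=-11, -8+0=-8, -8+3=-5, -8+8=0
a = -4: -4+-3=-7, -4+0=-4, -4+3=-1, -4+8=4
a = -3: -3+-3=-6, -3+0=-3, -3+3=0, -3+8=5
Collecting distinct sums: A + B = {-11, -8, -7, -6, -5, -4, -3, -1, 0, 4, 5}
|A + B| = 11

A + B = {-11, -8, -7, -6, -5, -4, -3, -1, 0, 4, 5}


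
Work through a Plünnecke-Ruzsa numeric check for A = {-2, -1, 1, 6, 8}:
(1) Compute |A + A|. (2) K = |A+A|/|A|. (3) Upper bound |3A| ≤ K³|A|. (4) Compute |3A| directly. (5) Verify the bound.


|A| = 5.
Step 1: Compute A + A by enumerating all 25 pairs.
A + A = {-4, -3, -2, -1, 0, 2, 4, 5, 6, 7, 9, 12, 14, 16}, so |A + A| = 14.
Step 2: Doubling constant K = |A + A|/|A| = 14/5 = 14/5 ≈ 2.8000.
Step 3: Plünnecke-Ruzsa gives |3A| ≤ K³·|A| = (2.8000)³ · 5 ≈ 109.7600.
Step 4: Compute 3A = A + A + A directly by enumerating all triples (a,b,c) ∈ A³; |3A| = 26.
Step 5: Check 26 ≤ 109.7600? Yes ✓.

K = 14/5, Plünnecke-Ruzsa bound K³|A| ≈ 109.7600, |3A| = 26, inequality holds.


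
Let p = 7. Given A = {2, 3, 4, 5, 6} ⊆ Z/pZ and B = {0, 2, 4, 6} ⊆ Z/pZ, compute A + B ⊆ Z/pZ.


Work in Z/7Z: reduce every sum a + b modulo 7.
Enumerate all 20 pairs:
a = 2: 2+0=2, 2+2=4, 2+4=6, 2+6=1
a = 3: 3+0=3, 3+2=5, 3+4=0, 3+6=2
a = 4: 4+0=4, 4+2=6, 4+4=1, 4+6=3
a = 5: 5+0=5, 5+2=0, 5+4=2, 5+6=4
a = 6: 6+0=6, 6+2=1, 6+4=3, 6+6=5
Distinct residues collected: {0, 1, 2, 3, 4, 5, 6}
|A + B| = 7 (out of 7 total residues).

A + B = {0, 1, 2, 3, 4, 5, 6}


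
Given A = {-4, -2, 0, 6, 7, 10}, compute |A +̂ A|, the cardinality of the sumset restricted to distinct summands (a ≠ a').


Restricted sumset: A +̂ A = {a + a' : a ∈ A, a' ∈ A, a ≠ a'}.
Equivalently, take A + A and drop any sum 2a that is achievable ONLY as a + a for a ∈ A (i.e. sums representable only with equal summands).
Enumerate pairs (a, a') with a < a' (symmetric, so each unordered pair gives one sum; this covers all a ≠ a'):
  -4 + -2 = -6
  -4 + 0 = -4
  -4 + 6 = 2
  -4 + 7 = 3
  -4 + 10 = 6
  -2 + 0 = -2
  -2 + 6 = 4
  -2 + 7 = 5
  -2 + 10 = 8
  0 + 6 = 6
  0 + 7 = 7
  0 + 10 = 10
  6 + 7 = 13
  6 + 10 = 16
  7 + 10 = 17
Collected distinct sums: {-6, -4, -2, 2, 3, 4, 5, 6, 7, 8, 10, 13, 16, 17}
|A +̂ A| = 14
(Reference bound: |A +̂ A| ≥ 2|A| - 3 for |A| ≥ 2, with |A| = 6 giving ≥ 9.)

|A +̂ A| = 14


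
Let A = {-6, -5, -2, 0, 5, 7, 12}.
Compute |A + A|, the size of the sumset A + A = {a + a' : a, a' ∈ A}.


A + A = {a + a' : a, a' ∈ A}; |A| = 7.
General bounds: 2|A| - 1 ≤ |A + A| ≤ |A|(|A|+1)/2, i.e. 13 ≤ |A + A| ≤ 28.
Lower bound 2|A|-1 is attained iff A is an arithmetic progression.
Enumerate sums a + a' for a ≤ a' (symmetric, so this suffices):
a = -6: -6+-6=-12, -6+-5=-11, -6+-2=-8, -6+0=-6, -6+5=-1, -6+7=1, -6+12=6
a = -5: -5+-5=-10, -5+-2=-7, -5+0=-5, -5+5=0, -5+7=2, -5+12=7
a = -2: -2+-2=-4, -2+0=-2, -2+5=3, -2+7=5, -2+12=10
a = 0: 0+0=0, 0+5=5, 0+7=7, 0+12=12
a = 5: 5+5=10, 5+7=12, 5+12=17
a = 7: 7+7=14, 7+12=19
a = 12: 12+12=24
Distinct sums: {-12, -11, -10, -8, -7, -6, -5, -4, -2, -1, 0, 1, 2, 3, 5, 6, 7, 10, 12, 14, 17, 19, 24}
|A + A| = 23

|A + A| = 23


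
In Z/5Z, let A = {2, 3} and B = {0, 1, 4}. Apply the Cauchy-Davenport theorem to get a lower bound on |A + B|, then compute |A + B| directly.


Cauchy-Davenport: |A + B| ≥ min(p, |A| + |B| - 1) for A, B nonempty in Z/pZ.
|A| = 2, |B| = 3, p = 5.
CD lower bound = min(5, 2 + 3 - 1) = min(5, 4) = 4.
Compute A + B mod 5 directly:
a = 2: 2+0=2, 2+1=3, 2+4=1
a = 3: 3+0=3, 3+1=4, 3+4=2
A + B = {1, 2, 3, 4}, so |A + B| = 4.
Verify: 4 ≥ 4? Yes ✓.

CD lower bound = 4, actual |A + B| = 4.


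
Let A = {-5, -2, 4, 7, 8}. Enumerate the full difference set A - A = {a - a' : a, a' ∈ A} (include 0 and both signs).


A - A = {a - a' : a, a' ∈ A}.
Compute a - a' for each ordered pair (a, a'):
a = -5: -5--5=0, -5--2=-3, -5-4=-9, -5-7=-12, -5-8=-13
a = -2: -2--5=3, -2--2=0, -2-4=-6, -2-7=-9, -2-8=-10
a = 4: 4--5=9, 4--2=6, 4-4=0, 4-7=-3, 4-8=-4
a = 7: 7--5=12, 7--2=9, 7-4=3, 7-7=0, 7-8=-1
a = 8: 8--5=13, 8--2=10, 8-4=4, 8-7=1, 8-8=0
Collecting distinct values (and noting 0 appears from a-a):
A - A = {-13, -12, -10, -9, -6, -4, -3, -1, 0, 1, 3, 4, 6, 9, 10, 12, 13}
|A - A| = 17

A - A = {-13, -12, -10, -9, -6, -4, -3, -1, 0, 1, 3, 4, 6, 9, 10, 12, 13}


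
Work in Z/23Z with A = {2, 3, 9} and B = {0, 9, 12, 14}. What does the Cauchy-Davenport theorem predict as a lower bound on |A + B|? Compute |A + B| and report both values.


Cauchy-Davenport: |A + B| ≥ min(p, |A| + |B| - 1) for A, B nonempty in Z/pZ.
|A| = 3, |B| = 4, p = 23.
CD lower bound = min(23, 3 + 4 - 1) = min(23, 6) = 6.
Compute A + B mod 23 directly:
a = 2: 2+0=2, 2+9=11, 2+12=14, 2+14=16
a = 3: 3+0=3, 3+9=12, 3+12=15, 3+14=17
a = 9: 9+0=9, 9+9=18, 9+12=21, 9+14=0
A + B = {0, 2, 3, 9, 11, 12, 14, 15, 16, 17, 18, 21}, so |A + B| = 12.
Verify: 12 ≥ 6? Yes ✓.

CD lower bound = 6, actual |A + B| = 12.


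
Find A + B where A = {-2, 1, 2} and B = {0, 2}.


A + B = {a + b : a ∈ A, b ∈ B}.
Enumerate all |A|·|B| = 3·2 = 6 pairs (a, b) and collect distinct sums.
a = -2: -2+0=-2, -2+2=0
a = 1: 1+0=1, 1+2=3
a = 2: 2+0=2, 2+2=4
Collecting distinct sums: A + B = {-2, 0, 1, 2, 3, 4}
|A + B| = 6

A + B = {-2, 0, 1, 2, 3, 4}


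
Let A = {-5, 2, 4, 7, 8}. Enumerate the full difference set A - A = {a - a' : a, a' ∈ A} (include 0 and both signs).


A - A = {a - a' : a, a' ∈ A}.
Compute a - a' for each ordered pair (a, a'):
a = -5: -5--5=0, -5-2=-7, -5-4=-9, -5-7=-12, -5-8=-13
a = 2: 2--5=7, 2-2=0, 2-4=-2, 2-7=-5, 2-8=-6
a = 4: 4--5=9, 4-2=2, 4-4=0, 4-7=-3, 4-8=-4
a = 7: 7--5=12, 7-2=5, 7-4=3, 7-7=0, 7-8=-1
a = 8: 8--5=13, 8-2=6, 8-4=4, 8-7=1, 8-8=0
Collecting distinct values (and noting 0 appears from a-a):
A - A = {-13, -12, -9, -7, -6, -5, -4, -3, -2, -1, 0, 1, 2, 3, 4, 5, 6, 7, 9, 12, 13}
|A - A| = 21

A - A = {-13, -12, -9, -7, -6, -5, -4, -3, -2, -1, 0, 1, 2, 3, 4, 5, 6, 7, 9, 12, 13}


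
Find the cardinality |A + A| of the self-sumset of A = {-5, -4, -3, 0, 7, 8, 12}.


A + A = {a + a' : a, a' ∈ A}; |A| = 7.
General bounds: 2|A| - 1 ≤ |A + A| ≤ |A|(|A|+1)/2, i.e. 13 ≤ |A + A| ≤ 28.
Lower bound 2|A|-1 is attained iff A is an arithmetic progression.
Enumerate sums a + a' for a ≤ a' (symmetric, so this suffices):
a = -5: -5+-5=-10, -5+-4=-9, -5+-3=-8, -5+0=-5, -5+7=2, -5+8=3, -5+12=7
a = -4: -4+-4=-8, -4+-3=-7, -4+0=-4, -4+7=3, -4+8=4, -4+12=8
a = -3: -3+-3=-6, -3+0=-3, -3+7=4, -3+8=5, -3+12=9
a = 0: 0+0=0, 0+7=7, 0+8=8, 0+12=12
a = 7: 7+7=14, 7+8=15, 7+12=19
a = 8: 8+8=16, 8+12=20
a = 12: 12+12=24
Distinct sums: {-10, -9, -8, -7, -6, -5, -4, -3, 0, 2, 3, 4, 5, 7, 8, 9, 12, 14, 15, 16, 19, 20, 24}
|A + A| = 23

|A + A| = 23


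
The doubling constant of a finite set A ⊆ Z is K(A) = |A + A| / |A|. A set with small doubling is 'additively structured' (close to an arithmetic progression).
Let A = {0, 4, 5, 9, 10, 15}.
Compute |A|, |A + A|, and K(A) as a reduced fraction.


|A| = 6.
Compute A + A by enumerating all 36 pairs.
A + A = {0, 4, 5, 8, 9, 10, 13, 14, 15, 18, 19, 20, 24, 25, 30}, so |A + A| = 15.
K = |A + A| / |A| = 15/6 = 5/2 ≈ 2.5000.
Reference: AP of size 6 gives K = 11/6 ≈ 1.8333; a fully generic set of size 6 gives K ≈ 3.5000.

|A| = 6, |A + A| = 15, K = 15/6 = 5/2.


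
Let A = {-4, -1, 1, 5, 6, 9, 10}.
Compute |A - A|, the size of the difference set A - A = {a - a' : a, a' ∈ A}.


A - A = {a - a' : a, a' ∈ A}; |A| = 7.
Bounds: 2|A|-1 ≤ |A - A| ≤ |A|² - |A| + 1, i.e. 13 ≤ |A - A| ≤ 43.
Note: 0 ∈ A - A always (from a - a). The set is symmetric: if d ∈ A - A then -d ∈ A - A.
Enumerate nonzero differences d = a - a' with a > a' (then include -d):
Positive differences: {1, 2, 3, 4, 5, 6, 7, 8, 9, 10, 11, 13, 14}
Full difference set: {0} ∪ (positive diffs) ∪ (negative diffs).
|A - A| = 1 + 2·13 = 27 (matches direct enumeration: 27).

|A - A| = 27


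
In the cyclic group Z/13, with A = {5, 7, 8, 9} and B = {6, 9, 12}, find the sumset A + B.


Work in Z/13Z: reduce every sum a + b modulo 13.
Enumerate all 12 pairs:
a = 5: 5+6=11, 5+9=1, 5+12=4
a = 7: 7+6=0, 7+9=3, 7+12=6
a = 8: 8+6=1, 8+9=4, 8+12=7
a = 9: 9+6=2, 9+9=5, 9+12=8
Distinct residues collected: {0, 1, 2, 3, 4, 5, 6, 7, 8, 11}
|A + B| = 10 (out of 13 total residues).

A + B = {0, 1, 2, 3, 4, 5, 6, 7, 8, 11}


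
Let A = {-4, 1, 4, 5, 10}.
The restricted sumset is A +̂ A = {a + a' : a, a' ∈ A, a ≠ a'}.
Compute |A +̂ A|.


Restricted sumset: A +̂ A = {a + a' : a ∈ A, a' ∈ A, a ≠ a'}.
Equivalently, take A + A and drop any sum 2a that is achievable ONLY as a + a for a ∈ A (i.e. sums representable only with equal summands).
Enumerate pairs (a, a') with a < a' (symmetric, so each unordered pair gives one sum; this covers all a ≠ a'):
  -4 + 1 = -3
  -4 + 4 = 0
  -4 + 5 = 1
  -4 + 10 = 6
  1 + 4 = 5
  1 + 5 = 6
  1 + 10 = 11
  4 + 5 = 9
  4 + 10 = 14
  5 + 10 = 15
Collected distinct sums: {-3, 0, 1, 5, 6, 9, 11, 14, 15}
|A +̂ A| = 9
(Reference bound: |A +̂ A| ≥ 2|A| - 3 for |A| ≥ 2, with |A| = 5 giving ≥ 7.)

|A +̂ A| = 9


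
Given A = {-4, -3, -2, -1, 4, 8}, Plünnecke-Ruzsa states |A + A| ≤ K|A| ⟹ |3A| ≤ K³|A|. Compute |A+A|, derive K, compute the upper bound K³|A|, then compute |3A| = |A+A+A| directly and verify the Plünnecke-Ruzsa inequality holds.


|A| = 6.
Step 1: Compute A + A by enumerating all 36 pairs.
A + A = {-8, -7, -6, -5, -4, -3, -2, 0, 1, 2, 3, 4, 5, 6, 7, 8, 12, 16}, so |A + A| = 18.
Step 2: Doubling constant K = |A + A|/|A| = 18/6 = 18/6 ≈ 3.0000.
Step 3: Plünnecke-Ruzsa gives |3A| ≤ K³·|A| = (3.0000)³ · 6 ≈ 162.0000.
Step 4: Compute 3A = A + A + A directly by enumerating all triples (a,b,c) ∈ A³; |3A| = 31.
Step 5: Check 31 ≤ 162.0000? Yes ✓.

K = 18/6, Plünnecke-Ruzsa bound K³|A| ≈ 162.0000, |3A| = 31, inequality holds.


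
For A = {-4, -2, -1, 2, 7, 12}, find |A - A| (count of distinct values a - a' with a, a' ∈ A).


A - A = {a - a' : a, a' ∈ A}; |A| = 6.
Bounds: 2|A|-1 ≤ |A - A| ≤ |A|² - |A| + 1, i.e. 11 ≤ |A - A| ≤ 31.
Note: 0 ∈ A - A always (from a - a). The set is symmetric: if d ∈ A - A then -d ∈ A - A.
Enumerate nonzero differences d = a - a' with a > a' (then include -d):
Positive differences: {1, 2, 3, 4, 5, 6, 8, 9, 10, 11, 13, 14, 16}
Full difference set: {0} ∪ (positive diffs) ∪ (negative diffs).
|A - A| = 1 + 2·13 = 27 (matches direct enumeration: 27).

|A - A| = 27


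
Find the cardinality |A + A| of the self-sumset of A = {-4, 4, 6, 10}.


A + A = {a + a' : a, a' ∈ A}; |A| = 4.
General bounds: 2|A| - 1 ≤ |A + A| ≤ |A|(|A|+1)/2, i.e. 7 ≤ |A + A| ≤ 10.
Lower bound 2|A|-1 is attained iff A is an arithmetic progression.
Enumerate sums a + a' for a ≤ a' (symmetric, so this suffices):
a = -4: -4+-4=-8, -4+4=0, -4+6=2, -4+10=6
a = 4: 4+4=8, 4+6=10, 4+10=14
a = 6: 6+6=12, 6+10=16
a = 10: 10+10=20
Distinct sums: {-8, 0, 2, 6, 8, 10, 12, 14, 16, 20}
|A + A| = 10

|A + A| = 10


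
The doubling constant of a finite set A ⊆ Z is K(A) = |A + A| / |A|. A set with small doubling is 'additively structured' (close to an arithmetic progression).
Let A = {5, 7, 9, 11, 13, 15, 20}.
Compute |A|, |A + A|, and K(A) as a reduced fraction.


|A| = 7.
Compute A + A by enumerating all 49 pairs.
A + A = {10, 12, 14, 16, 18, 20, 22, 24, 25, 26, 27, 28, 29, 30, 31, 33, 35, 40}, so |A + A| = 18.
K = |A + A| / |A| = 18/7 (already in lowest terms) ≈ 2.5714.
Reference: AP of size 7 gives K = 13/7 ≈ 1.8571; a fully generic set of size 7 gives K ≈ 4.0000.

|A| = 7, |A + A| = 18, K = 18/7.


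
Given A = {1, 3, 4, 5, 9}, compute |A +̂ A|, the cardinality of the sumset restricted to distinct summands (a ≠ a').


Restricted sumset: A +̂ A = {a + a' : a ∈ A, a' ∈ A, a ≠ a'}.
Equivalently, take A + A and drop any sum 2a that is achievable ONLY as a + a for a ∈ A (i.e. sums representable only with equal summands).
Enumerate pairs (a, a') with a < a' (symmetric, so each unordered pair gives one sum; this covers all a ≠ a'):
  1 + 3 = 4
  1 + 4 = 5
  1 + 5 = 6
  1 + 9 = 10
  3 + 4 = 7
  3 + 5 = 8
  3 + 9 = 12
  4 + 5 = 9
  4 + 9 = 13
  5 + 9 = 14
Collected distinct sums: {4, 5, 6, 7, 8, 9, 10, 12, 13, 14}
|A +̂ A| = 10
(Reference bound: |A +̂ A| ≥ 2|A| - 3 for |A| ≥ 2, with |A| = 5 giving ≥ 7.)

|A +̂ A| = 10


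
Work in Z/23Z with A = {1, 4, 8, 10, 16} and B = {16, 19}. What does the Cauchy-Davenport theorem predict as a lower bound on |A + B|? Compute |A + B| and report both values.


Cauchy-Davenport: |A + B| ≥ min(p, |A| + |B| - 1) for A, B nonempty in Z/pZ.
|A| = 5, |B| = 2, p = 23.
CD lower bound = min(23, 5 + 2 - 1) = min(23, 6) = 6.
Compute A + B mod 23 directly:
a = 1: 1+16=17, 1+19=20
a = 4: 4+16=20, 4+19=0
a = 8: 8+16=1, 8+19=4
a = 10: 10+16=3, 10+19=6
a = 16: 16+16=9, 16+19=12
A + B = {0, 1, 3, 4, 6, 9, 12, 17, 20}, so |A + B| = 9.
Verify: 9 ≥ 6? Yes ✓.

CD lower bound = 6, actual |A + B| = 9.


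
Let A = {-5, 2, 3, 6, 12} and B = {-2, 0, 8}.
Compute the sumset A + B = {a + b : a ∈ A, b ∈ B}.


A + B = {a + b : a ∈ A, b ∈ B}.
Enumerate all |A|·|B| = 5·3 = 15 pairs (a, b) and collect distinct sums.
a = -5: -5+-2=-7, -5+0=-5, -5+8=3
a = 2: 2+-2=0, 2+0=2, 2+8=10
a = 3: 3+-2=1, 3+0=3, 3+8=11
a = 6: 6+-2=4, 6+0=6, 6+8=14
a = 12: 12+-2=10, 12+0=12, 12+8=20
Collecting distinct sums: A + B = {-7, -5, 0, 1, 2, 3, 4, 6, 10, 11, 12, 14, 20}
|A + B| = 13

A + B = {-7, -5, 0, 1, 2, 3, 4, 6, 10, 11, 12, 14, 20}


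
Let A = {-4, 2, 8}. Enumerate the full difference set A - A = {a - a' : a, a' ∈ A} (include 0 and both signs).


A - A = {a - a' : a, a' ∈ A}.
Compute a - a' for each ordered pair (a, a'):
a = -4: -4--4=0, -4-2=-6, -4-8=-12
a = 2: 2--4=6, 2-2=0, 2-8=-6
a = 8: 8--4=12, 8-2=6, 8-8=0
Collecting distinct values (and noting 0 appears from a-a):
A - A = {-12, -6, 0, 6, 12}
|A - A| = 5

A - A = {-12, -6, 0, 6, 12}


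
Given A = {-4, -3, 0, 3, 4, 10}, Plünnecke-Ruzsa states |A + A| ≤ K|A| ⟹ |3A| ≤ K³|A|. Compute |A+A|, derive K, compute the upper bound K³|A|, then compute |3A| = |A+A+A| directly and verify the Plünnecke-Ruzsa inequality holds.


|A| = 6.
Step 1: Compute A + A by enumerating all 36 pairs.
A + A = {-8, -7, -6, -4, -3, -1, 0, 1, 3, 4, 6, 7, 8, 10, 13, 14, 20}, so |A + A| = 17.
Step 2: Doubling constant K = |A + A|/|A| = 17/6 = 17/6 ≈ 2.8333.
Step 3: Plünnecke-Ruzsa gives |3A| ≤ K³·|A| = (2.8333)³ · 6 ≈ 136.4722.
Step 4: Compute 3A = A + A + A directly by enumerating all triples (a,b,c) ∈ A³; |3A| = 34.
Step 5: Check 34 ≤ 136.4722? Yes ✓.

K = 17/6, Plünnecke-Ruzsa bound K³|A| ≈ 136.4722, |3A| = 34, inequality holds.
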